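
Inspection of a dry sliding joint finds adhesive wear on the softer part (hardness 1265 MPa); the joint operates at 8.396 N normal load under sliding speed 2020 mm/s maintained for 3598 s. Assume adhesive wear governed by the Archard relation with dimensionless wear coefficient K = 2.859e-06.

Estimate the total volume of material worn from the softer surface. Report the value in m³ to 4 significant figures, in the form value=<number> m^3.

value=1.379e-10 m^3

All arithmetic keeps full precision, and printed values are rounded. Rounded once at the end, at four significant figures.
Sliding speed v = 2020 mm/s = 2.020 m/s. Path length L = v·t = 2.020 m/s × 3598 s = 7268 m.
Hardness H = 1265 MPa = 1.265e+09 Pa.
Working in SI base units: W = 8.396 N, H = 1.265e+09 Pa, K = 2.859e-06.
The Archard volume V = K·W·L/H = 2.859e-06 · 8.396 · 7268 / 1.265e+09 = 1.379e-10 m³.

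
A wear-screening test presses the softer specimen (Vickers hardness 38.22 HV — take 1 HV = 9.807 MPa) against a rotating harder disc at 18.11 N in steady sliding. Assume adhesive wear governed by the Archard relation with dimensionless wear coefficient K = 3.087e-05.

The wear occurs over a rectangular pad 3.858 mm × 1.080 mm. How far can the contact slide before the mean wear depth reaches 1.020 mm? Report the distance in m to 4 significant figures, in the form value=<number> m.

All working math maintains exact precision; intermediate values are displayed rounded — rounded once at the end, at 4 significant figures.
Convert: Hardness H = 38.22 HV × 9.807 MPa/HV = 374.8 MPa = 3.748e+08 Pa.
Convert: Pad sides 3.858 mm × 1.080 mm = 0.003858 m × 0.001080 m. Contact area A = 0.003858 m × 0.001080 m = 4.167e-06 m².
Convert: Depth limit h_lim = 1.020 mm = 0.001020 m.
In SI base units: W = 18.11 N, H = 3.748e+08 Pa, K = 3.087e-05.
At the depth limit, V_lim = h_lim·A = 0.001020 · 4.167e-06 = 4.250e-09 m³.
Thus life L = V_lim·H/(K·W) = 4.250e-09 · 3.748e+08 / (3.087e-05 · 18.11) = 2849 m.

value=2849 m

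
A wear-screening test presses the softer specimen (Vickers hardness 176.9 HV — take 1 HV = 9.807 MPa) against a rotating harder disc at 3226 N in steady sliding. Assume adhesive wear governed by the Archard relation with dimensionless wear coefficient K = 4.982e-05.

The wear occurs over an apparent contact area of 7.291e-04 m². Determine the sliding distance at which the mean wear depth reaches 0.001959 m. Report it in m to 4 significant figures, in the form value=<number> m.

value=1.542e+04 m

The intermediates are printed rounded; the computation runs at exact precision — a single final rounding to four significant digits.
Hardness H = 176.9 HV × 9.807 MPa/HV = 1735 MPa = 1.735e+09 Pa.
Restated in SI base units: W = 3226 N, H = 1.735e+09 Pa, K = 4.982e-05.
Permissible volume V_lim = h_lim·A = 0.001959 · 7.291e-04 = 1.428e-06 m³.
Sliding life L = V_lim·H/(K·W) = 1.428e-06 · 1.735e+09 / (4.982e-05 · 3226) = 1.542e+04 m.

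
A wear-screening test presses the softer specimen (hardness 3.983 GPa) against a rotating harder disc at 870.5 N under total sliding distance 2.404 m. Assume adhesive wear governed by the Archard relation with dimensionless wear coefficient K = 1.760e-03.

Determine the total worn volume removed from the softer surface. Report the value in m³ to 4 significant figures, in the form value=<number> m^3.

value=9.247e-10 m^3

Intermediates appear rounded; every step runs at full precision. Rounded once at the end to 4 significant digits.
Convert: Hardness H = 3.983 GPa = 3.983e+09 Pa.
Working in SI base units: W = 870.5 N, H = 3.983e+09 Pa, K = 1.760e-03.
Archard volume V = K·W·L/H = 1.760e-03 · 870.5 · 2.404 / 3.983e+09 = 9.247e-10 m³.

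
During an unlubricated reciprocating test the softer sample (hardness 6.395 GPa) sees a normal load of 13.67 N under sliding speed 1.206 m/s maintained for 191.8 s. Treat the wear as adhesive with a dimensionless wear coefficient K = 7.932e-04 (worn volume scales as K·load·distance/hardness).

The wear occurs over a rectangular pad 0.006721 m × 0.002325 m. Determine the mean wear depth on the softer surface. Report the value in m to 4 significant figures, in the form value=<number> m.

value=2.510e-05 m

Intermediates are printed rounded, and all arithmetic maintains exact precision — one last rounding to four significant figures.
Convert: Total distance L = v·t = 1.206 m/s × 191.8 s = 231.3 m.
Convert: Hardness H = 6.395 GPa = 6.395e+09 Pa.
Convert: Contact area A = 0.006721 m × 0.002325 m = 1.563e-05 m².
Collected in SI base units: W = 13.67 N, H = 6.395e+09 Pa, K = 7.932e-04.
Archard volume V = K·W·L/H = 7.932e-04 · 13.67 · 231.3 / 6.395e+09 = 3.922e-10 m³.
Depth h = V/A = 3.922e-10 / 1.563e-05 = 2.510e-05 m.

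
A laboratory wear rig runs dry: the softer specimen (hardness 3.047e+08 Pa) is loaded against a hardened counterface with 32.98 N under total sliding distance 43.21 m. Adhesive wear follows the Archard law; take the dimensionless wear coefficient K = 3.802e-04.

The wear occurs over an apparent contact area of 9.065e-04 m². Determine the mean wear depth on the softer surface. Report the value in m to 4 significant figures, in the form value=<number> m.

value=1.962e-06 m

All working math holds full precision, and the intermediates are displayed rounded. Rounded just once to 4 significant figures.
Collected in SI base units: W = 32.98 N, H = 3.047e+08 Pa, K = 3.802e-04.
Apply Archard: V = K·W·L/H = 3.802e-04 · 32.98 · 43.21 / 3.047e+08 = 1.778e-09 m³.
Average depth h = V/A = 1.778e-09 / 9.065e-04 = 1.962e-06 m.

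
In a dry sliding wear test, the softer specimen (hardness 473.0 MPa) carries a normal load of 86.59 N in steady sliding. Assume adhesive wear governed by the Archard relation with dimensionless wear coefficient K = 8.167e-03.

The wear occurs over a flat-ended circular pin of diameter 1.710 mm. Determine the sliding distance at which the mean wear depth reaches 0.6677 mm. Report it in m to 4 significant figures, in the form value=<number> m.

Every step runs at full float precision — the intermediates are displayed rounded, and a lone final rounding: four significant digits.
Hardness H = 473.0 MPa = 4.730e+08 Pa.
Pin diameter d = 1.710 mm = 0.001710 m. Contact area A = π·d²/4 = π·(0.001710 m)²/4 = 2.297e-06 m².
Depth limit h_lim = 0.6677 mm = 6.677e-04 m.
As SI base values: W = 86.59 N, H = 4.730e+08 Pa, K = 8.167e-03.
Permissible volume V_lim = h_lim·A = 6.677e-04 · 2.297e-06 = 1.533e-09 m³.
Life L = V_lim·H/(K·W) = 1.533e-09 · 4.730e+08 / (8.167e-03 · 86.59) = 1.026 m.

value=1.026 m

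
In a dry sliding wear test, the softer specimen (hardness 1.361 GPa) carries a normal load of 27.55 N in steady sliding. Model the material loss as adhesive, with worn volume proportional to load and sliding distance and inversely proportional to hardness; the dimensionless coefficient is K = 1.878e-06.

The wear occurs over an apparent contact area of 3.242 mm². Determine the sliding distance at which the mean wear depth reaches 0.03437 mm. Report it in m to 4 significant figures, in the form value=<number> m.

value=2931 m

The computation holds full float precision — printed values are rounded; rounded once at the end: 4 significant digits.
Convert: Hardness H = 1.361 GPa = 1.361e+09 Pa.
Convert: Contact area A = 3.242 mm² = 3.242e-06 m².
Convert: Depth limit h_lim = 0.03437 mm = 3.437e-05 m.
Restated in SI base units: W = 27.55 N, H = 1.361e+09 Pa, K = 1.878e-06.
Volume at the limit: V_lim = h_lim·A = 3.437e-05 · 3.242e-06 = 1.114e-10 m³.
Sliding life L = V_lim·H/(K·W) = 1.114e-10 · 1.361e+09 / (1.878e-06 · 27.55) = 2931 m.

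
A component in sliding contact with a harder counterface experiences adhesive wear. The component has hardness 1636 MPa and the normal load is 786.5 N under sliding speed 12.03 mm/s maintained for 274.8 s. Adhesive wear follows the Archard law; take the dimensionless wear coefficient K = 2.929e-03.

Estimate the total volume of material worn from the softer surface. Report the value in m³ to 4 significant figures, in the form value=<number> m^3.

value=4.655e-09 m^3

All arithmetic carries exact precision, and intermediates are displayed rounded; a lone final rounding, at four significant figures.
Sliding speed v = 12.03 mm/s = 0.01203 m/s. Total distance L = v·t = 0.01203 m/s × 274.8 s = 3.306 m.
Hardness H = 1636 MPa = 1.636e+09 Pa.
SI base units throughout: W = 786.5 N, H = 1.636e+09 Pa, K = 2.929e-03.
The Archard volume V = K·W·L/H = 2.929e-03 · 786.5 · 3.306 / 1.636e+09 = 4.655e-09 m³.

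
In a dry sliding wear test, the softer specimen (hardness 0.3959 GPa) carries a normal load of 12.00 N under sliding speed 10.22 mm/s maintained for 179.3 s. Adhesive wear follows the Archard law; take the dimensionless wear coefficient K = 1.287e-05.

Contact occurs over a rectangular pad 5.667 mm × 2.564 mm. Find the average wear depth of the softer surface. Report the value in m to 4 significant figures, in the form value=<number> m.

Intermediate values appear rounded; all arithmetic carries full float precision. Rounded just once to 4 significant digits.
Convert: Sliding speed v = 10.22 mm/s = 0.01022 m/s. Path length L = v·t = 0.01022 m/s × 179.3 s = 1.832 m.
Convert: Hardness H = 0.3959 GPa = 3.959e+08 Pa.
Convert: Pad sides 5.667 mm × 2.564 mm = 0.005667 m × 0.002564 m. Contact area A = 0.005667 m × 0.002564 m = 1.453e-05 m².
In SI base units, W = 12.00 N, H = 3.959e+08 Pa, K = 1.287e-05.
Worn volume V = K·W·L/H = 1.287e-05 · 12.00 · 1.832 / 3.959e+08 = 7.148e-13 m³.
Mean wear depth h = V/A = 7.148e-13 / 1.453e-05 = 4.920e-08 m.

value=4.920e-08 m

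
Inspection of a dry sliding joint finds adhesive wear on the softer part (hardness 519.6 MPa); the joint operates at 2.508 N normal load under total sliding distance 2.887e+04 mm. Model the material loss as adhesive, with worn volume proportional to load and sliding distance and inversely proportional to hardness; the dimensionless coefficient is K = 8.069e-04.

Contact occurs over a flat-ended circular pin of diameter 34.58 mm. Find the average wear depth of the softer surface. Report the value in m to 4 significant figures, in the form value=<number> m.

Intermediate values are displayed rounded. All arithmetic keeps full precision — a single final rounding: four significant figures.
Convert: The distance L = 2.887e+04 mm = 28.87 m.
Convert: Hardness H = 519.6 MPa = 5.196e+08 Pa.
Convert: Pin diameter d = 34.58 mm = 0.03458 m. Contact area A = π·d²/4 = π·(0.03458 m)²/4 = 9.392e-04 m².
In SI base units: W = 2.508 N, H = 5.196e+08 Pa, K = 8.069e-04.
Archard volume V = K·W·L/H = 8.069e-04 · 2.508 · 28.87 / 5.196e+08 = 1.124e-10 m³.
Depth h = V/A = 1.124e-10 / 9.392e-04 = 1.197e-07 m.

value=1.197e-07 m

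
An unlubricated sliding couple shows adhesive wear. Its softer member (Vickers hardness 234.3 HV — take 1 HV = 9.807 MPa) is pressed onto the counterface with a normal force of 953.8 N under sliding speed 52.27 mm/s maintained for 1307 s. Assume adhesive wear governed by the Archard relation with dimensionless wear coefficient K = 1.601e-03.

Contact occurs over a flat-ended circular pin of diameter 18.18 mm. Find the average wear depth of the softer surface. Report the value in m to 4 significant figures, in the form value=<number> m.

All arithmetic runs at full float precision; intermediate values are printed rounded. Rounded just once, at four significant digits.
Convert: Sliding speed v = 52.27 mm/s = 0.05227 m/s. Path length L = v·t = 0.05227 m/s × 1307 s = 68.32 m.
Convert: Hardness H = 234.3 HV × 9.807 MPa/HV = 2298 MPa = 2.298e+09 Pa.
Convert: Pin diameter d = 18.18 mm = 0.01818 m. Contact area A = π·d²/4 = π·(0.01818 m)²/4 = 2.596e-04 m².
In SI base units: W = 953.8 N, H = 2.298e+09 Pa, K = 1.601e-03.
Archard relation: V = K·W·L/H = 1.601e-03 · 953.8 · 68.32 / 2.298e+09 = 4.540e-08 m³.
Mean wear depth h = V/A = 4.540e-08 / 2.596e-04 = 1.749e-04 m.

value=1.749e-04 m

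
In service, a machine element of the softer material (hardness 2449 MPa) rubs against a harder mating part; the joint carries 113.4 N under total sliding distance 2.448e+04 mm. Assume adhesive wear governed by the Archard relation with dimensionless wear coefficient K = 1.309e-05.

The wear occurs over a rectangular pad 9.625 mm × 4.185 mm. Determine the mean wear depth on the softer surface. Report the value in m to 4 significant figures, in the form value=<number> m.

value=3.684e-07 m

Intermediates are shown rounded; the algebra carries full precision; a lone final rounding: four significant figures.
Distance L = 2.448e+04 mm = 24.48 m.
Hardness H = 2449 MPa = 2.449e+09 Pa.
Pad sides 9.625 mm × 4.185 mm = 0.009625 m × 0.004185 m. Contact area A = 0.009625 m × 0.004185 m = 4.028e-05 m².
Collected in SI base units: W = 113.4 N, H = 2.449e+09 Pa, K = 1.309e-05.
Wear volume V = K·W·L/H = 1.309e-05 · 113.4 · 24.48 / 2.449e+09 = 1.484e-11 m³.
Mean depth h = V/A = 1.484e-11 / 4.028e-05 = 3.684e-07 m.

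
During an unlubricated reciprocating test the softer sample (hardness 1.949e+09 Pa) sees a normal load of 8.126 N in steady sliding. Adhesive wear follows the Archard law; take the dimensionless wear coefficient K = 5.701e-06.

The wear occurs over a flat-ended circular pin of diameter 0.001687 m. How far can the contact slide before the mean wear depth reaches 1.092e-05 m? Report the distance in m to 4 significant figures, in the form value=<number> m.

The intermediates are displayed rounded, and the computation holds full precision — one final rounding, at 4 significant figures.
Contact area A = π·d²/4 = π·(0.001687 m)²/4 = 2.235e-06 m².
In SI base units, W = 8.126 N, H = 1.949e+09 Pa, K = 5.701e-06.
At the depth limit, V_lim = h_lim·A = 1.092e-05 · 2.235e-06 = 2.441e-11 m³.
So the life L = V_lim·H/(K·W) = 2.441e-11 · 1.949e+09 / (5.701e-06 · 8.126) = 1027 m.

value=1027 m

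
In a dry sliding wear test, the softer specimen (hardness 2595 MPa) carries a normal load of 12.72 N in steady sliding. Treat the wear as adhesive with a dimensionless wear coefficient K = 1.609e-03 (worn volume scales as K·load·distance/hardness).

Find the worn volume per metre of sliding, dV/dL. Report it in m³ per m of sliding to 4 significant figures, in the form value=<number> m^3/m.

The intermediates are shown rounded; the algebra maintains exact precision; rounded once at the end to four significant digits.
Hardness H = 2595 MPa = 2.595e+09 Pa.
Restated in SI base units: W = 12.72 N, H = 2.595e+09 Pa, K = 1.609e-03.
Volumetric rate dV/dL = K·W/H — distance-free: 1.609e-03 · 12.72 / 2.595e+09 = 7.887e-12 m³/m.

value=7.887e-12 m^3/m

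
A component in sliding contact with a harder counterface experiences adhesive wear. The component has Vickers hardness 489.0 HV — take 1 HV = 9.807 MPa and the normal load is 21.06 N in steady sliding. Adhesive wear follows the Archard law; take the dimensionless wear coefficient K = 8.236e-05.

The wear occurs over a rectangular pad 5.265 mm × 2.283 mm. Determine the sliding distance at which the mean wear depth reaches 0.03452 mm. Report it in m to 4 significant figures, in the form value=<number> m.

Intermediate values are displayed rounded — all working math keeps full precision; a lone final rounding to 4 significant digits.
Hardness H = 489.0 HV × 9.807 MPa/HV = 4796 MPa = 4.796e+09 Pa.
Pad sides 5.265 mm × 2.283 mm = 0.005265 m × 0.002283 m. Contact area A = 0.005265 m × 0.002283 m = 1.202e-05 m².
Depth limit h_lim = 0.03452 mm = 3.452e-05 m.
In SI base units: W = 21.06 N, H = 4.796e+09 Pa, K = 8.236e-05.
Permissible volume V_lim = h_lim·A = 3.452e-05 · 1.202e-05 = 4.149e-10 m³.
Life L = V_lim·H/(K·W) = 4.149e-10 · 4.796e+09 / (8.236e-05 · 21.06) = 1147 m.

value=1147 m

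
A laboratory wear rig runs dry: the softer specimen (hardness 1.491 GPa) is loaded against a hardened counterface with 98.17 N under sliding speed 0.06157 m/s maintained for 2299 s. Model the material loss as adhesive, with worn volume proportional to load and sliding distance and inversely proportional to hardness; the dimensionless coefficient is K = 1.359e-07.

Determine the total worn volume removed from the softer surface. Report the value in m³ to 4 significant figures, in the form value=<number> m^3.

Shown intermediates are rounded; the computation holds exact precision — one last rounding: 4 significant figures.
Convert: Path length L = v·t = 0.06157 m/s × 2299 s = 141.5 m.
Convert: Hardness H = 1.491 GPa = 1.491e+09 Pa.
Expressed in SI base units: W = 98.17 N, H = 1.491e+09 Pa, K = 1.359e-07.
Volume removed: V = K·W·L/H = 1.359e-07 · 98.17 · 141.5 / 1.491e+09 = 1.267e-12 m³.

value=1.267e-12 m^3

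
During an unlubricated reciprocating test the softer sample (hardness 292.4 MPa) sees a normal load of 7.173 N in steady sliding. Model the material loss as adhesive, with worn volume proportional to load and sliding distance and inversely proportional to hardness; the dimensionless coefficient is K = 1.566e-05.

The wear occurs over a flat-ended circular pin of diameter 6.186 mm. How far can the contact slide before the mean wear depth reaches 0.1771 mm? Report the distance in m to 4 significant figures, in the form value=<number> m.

Intermediate values appear rounded. All working math keeps full precision, and a single final rounding, at 4 significant figures.
Convert: Hardness H = 292.4 MPa = 2.924e+08 Pa.
Convert: Pin diameter d = 6.186 mm = 0.006186 m. Contact area A = π·d²/4 = π·(0.006186 m)²/4 = 3.005e-05 m².
Convert: Depth limit h_lim = 0.1771 mm = 1.771e-04 m.
Working in SI base units: W = 7.173 N, H = 2.924e+08 Pa, K = 1.566e-05.
Allowed volume V_lim = h_lim·A = 1.771e-04 · 3.005e-05 = 5.323e-09 m³.
Inverting, life L = V_lim·H/(K·W) = 5.323e-09 · 2.924e+08 / (1.566e-05 · 7.173) = 1.386e+04 m.

value=1.386e+04 m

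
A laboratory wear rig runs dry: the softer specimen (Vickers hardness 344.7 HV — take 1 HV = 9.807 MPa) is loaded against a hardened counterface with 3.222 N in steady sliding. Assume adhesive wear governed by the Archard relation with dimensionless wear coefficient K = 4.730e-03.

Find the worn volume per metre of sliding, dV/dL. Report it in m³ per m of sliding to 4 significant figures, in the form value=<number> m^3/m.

value=4.508e-12 m^3/m

The algebra carries full precision — the intermediates are shown rounded. Rounded just once: four significant digits.
Convert: Hardness H = 344.7 HV × 9.807 MPa/HV = 3380 MPa = 3.380e+09 Pa.
Collected in SI base units: W = 3.222 N, H = 3.380e+09 Pa, K = 4.730e-03.
Wear rate dV/dL = K·W/H — distance-free: 4.730e-03 · 3.222 / 3.380e+09 = 4.508e-12 m³/m.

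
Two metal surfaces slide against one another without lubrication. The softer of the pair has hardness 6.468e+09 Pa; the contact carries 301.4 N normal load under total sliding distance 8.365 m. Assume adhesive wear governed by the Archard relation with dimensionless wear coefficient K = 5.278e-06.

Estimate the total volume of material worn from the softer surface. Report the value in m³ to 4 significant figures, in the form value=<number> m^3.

value=2.057e-12 m^3

Each operation runs at exact precision; intermediates are shown rounded; one last rounding to 4 significant figures.
In SI base units: W = 301.4 N, H = 6.468e+09 Pa, K = 5.278e-06.
The Archard volume V = K·W·L/H = 5.278e-06 · 301.4 · 8.365 / 6.468e+09 = 2.057e-12 m³.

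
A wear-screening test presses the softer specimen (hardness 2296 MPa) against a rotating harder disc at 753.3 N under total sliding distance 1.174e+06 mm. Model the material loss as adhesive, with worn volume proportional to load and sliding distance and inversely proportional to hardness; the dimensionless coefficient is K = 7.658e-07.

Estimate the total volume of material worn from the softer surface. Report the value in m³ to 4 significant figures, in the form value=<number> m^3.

value=2.950e-10 m^3

Shown intermediates are rounded, and all working math maintains exact precision, and one final rounding: four significant digits.
Distance L = 1.174e+06 mm = 1174 m.
Hardness H = 2296 MPa = 2.296e+09 Pa.
As SI base values: W = 753.3 N, H = 2.296e+09 Pa, K = 7.658e-07.
By Archard's law, V = K·W·L/H = 7.658e-07 · 753.3 · 1174 / 2.296e+09 = 2.950e-10 m³.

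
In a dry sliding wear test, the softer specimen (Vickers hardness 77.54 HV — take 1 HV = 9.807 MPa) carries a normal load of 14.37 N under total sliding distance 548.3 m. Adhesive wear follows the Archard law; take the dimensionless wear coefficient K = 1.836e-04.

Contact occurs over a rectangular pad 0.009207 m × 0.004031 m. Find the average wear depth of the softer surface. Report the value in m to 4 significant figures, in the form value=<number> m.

All working math holds exact precision, and intermediate values appear rounded — one final rounding to 4 significant digits.
Convert: Hardness H = 77.54 HV × 9.807 MPa/HV = 760.4 MPa = 7.604e+08 Pa.
Convert: Contact area A = 0.009207 m × 0.004031 m = 3.711e-05 m².
In SI base units, W = 14.37 N, H = 7.604e+08 Pa, K = 1.836e-04.
Archard volume V = K·W·L/H = 1.836e-04 · 14.37 · 548.3 / 7.604e+08 = 1.902e-09 m³.
Average depth h = V/A = 1.902e-09 / 3.711e-05 = 5.126e-05 m.

value=5.126e-05 m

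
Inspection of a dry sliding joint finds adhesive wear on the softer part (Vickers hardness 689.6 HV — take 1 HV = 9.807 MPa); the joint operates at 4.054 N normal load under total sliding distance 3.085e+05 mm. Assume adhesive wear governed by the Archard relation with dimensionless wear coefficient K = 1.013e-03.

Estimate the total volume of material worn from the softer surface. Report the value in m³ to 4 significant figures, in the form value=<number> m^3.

Intermediates are printed rounded, and all arithmetic holds full float precision, and one final rounding, at four significant digits.
Convert: Distance L = 3.085e+05 mm = 308.5 m.
Convert: Hardness H = 689.6 HV × 9.807 MPa/HV = 6763 MPa = 6.763e+09 Pa.
Collected in SI base units: W = 4.054 N, H = 6.763e+09 Pa, K = 1.013e-03.
Apply Archard: V = K·W·L/H = 1.013e-03 · 4.054 · 308.5 / 6.763e+09 = 1.873e-10 m³.

value=1.873e-10 m^3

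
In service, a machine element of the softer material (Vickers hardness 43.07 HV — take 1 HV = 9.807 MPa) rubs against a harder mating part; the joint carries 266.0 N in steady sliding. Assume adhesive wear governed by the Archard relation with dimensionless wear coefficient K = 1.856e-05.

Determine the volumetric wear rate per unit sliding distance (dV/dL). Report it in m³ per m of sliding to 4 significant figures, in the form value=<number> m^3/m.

Quoted intermediates are rounded, and each operation carries exact precision; rounded just once: 4 significant figures.
Convert: Hardness H = 43.07 HV × 9.807 MPa/HV = 422.4 MPa = 4.224e+08 Pa.
SI base units throughout: W = 266.0 N, H = 4.224e+08 Pa, K = 1.856e-05.
The wear rate dV/dL = K·W/H (independent of L): 1.856e-05 · 266.0 / 4.224e+08 = 1.169e-11 m³/m.

value=1.169e-11 m^3/m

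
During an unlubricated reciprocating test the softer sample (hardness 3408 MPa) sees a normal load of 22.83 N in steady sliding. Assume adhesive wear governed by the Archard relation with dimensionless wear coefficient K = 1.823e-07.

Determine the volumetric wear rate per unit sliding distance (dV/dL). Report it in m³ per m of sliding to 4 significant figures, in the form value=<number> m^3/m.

value=1.221e-15 m^3/m

Intermediates are displayed rounded — the computation runs at exact precision; a lone final rounding: four significant digits.
Hardness H = 3408 MPa = 3.408e+09 Pa.
In SI base units, W = 22.83 N, H = 3.408e+09 Pa, K = 1.823e-07.
Volumetric rate dV/dL = K·W/H — distance-free: 1.823e-07 · 22.83 / 3.408e+09 = 1.221e-15 m³/m.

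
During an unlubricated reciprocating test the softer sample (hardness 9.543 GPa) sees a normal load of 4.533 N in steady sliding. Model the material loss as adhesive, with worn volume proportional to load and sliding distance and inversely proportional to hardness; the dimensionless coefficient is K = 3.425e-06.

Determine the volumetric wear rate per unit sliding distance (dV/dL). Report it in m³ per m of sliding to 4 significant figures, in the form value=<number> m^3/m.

value=1.627e-15 m^3/m

Displayed values are rounded; the algebra carries full float precision — a lone final rounding, at 4 significant digits.
Hardness H = 9.543 GPa = 9.543e+09 Pa.
Working in SI base units: W = 4.533 N, H = 9.543e+09 Pa, K = 3.425e-06.
The wear rate dV/dL = K·W/H (no L dependence): 3.425e-06 · 4.533 / 9.543e+09 = 1.627e-15 m³/m.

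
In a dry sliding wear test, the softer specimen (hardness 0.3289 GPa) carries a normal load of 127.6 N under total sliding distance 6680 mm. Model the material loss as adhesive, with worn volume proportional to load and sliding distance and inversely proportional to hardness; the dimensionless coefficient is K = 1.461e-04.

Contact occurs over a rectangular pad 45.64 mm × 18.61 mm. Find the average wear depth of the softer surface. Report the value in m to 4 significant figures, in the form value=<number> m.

Shown intermediates are rounded. All arithmetic runs at exact precision; one final rounding, at four significant figures.
Convert: Path length L = 6680 mm = 6.680 m.
Convert: Hardness H = 0.3289 GPa = 3.289e+08 Pa.
Convert: Pad sides 45.64 mm × 18.61 mm = 0.04564 m × 0.01861 m. Contact area A = 0.04564 m × 0.01861 m = 8.494e-04 m².
SI base units throughout: W = 127.6 N, H = 3.289e+08 Pa, K = 1.461e-04.
Archard volume V = K·W·L/H = 1.461e-04 · 127.6 · 6.680 / 3.289e+08 = 3.786e-10 m³.
Depth h = V/A = 3.786e-10 / 8.494e-04 = 4.458e-07 m.

value=4.458e-07 m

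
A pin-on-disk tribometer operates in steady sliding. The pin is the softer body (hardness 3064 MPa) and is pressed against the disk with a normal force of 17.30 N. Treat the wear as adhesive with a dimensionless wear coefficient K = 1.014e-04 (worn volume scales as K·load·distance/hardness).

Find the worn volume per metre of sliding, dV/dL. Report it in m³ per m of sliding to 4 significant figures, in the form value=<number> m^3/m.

The intermediates are shown rounded, and every step runs at full precision, and one last rounding, at 4 significant digits.
Hardness H = 3064 MPa = 3.064e+09 Pa.
Working in SI base units: W = 17.30 N, H = 3.064e+09 Pa, K = 1.014e-04.
Sliding wear rate dV/dL = K·W/H (no L dependence): 1.014e-04 · 17.30 / 3.064e+09 = 5.725e-13 m³/m.

value=5.725e-13 m^3/m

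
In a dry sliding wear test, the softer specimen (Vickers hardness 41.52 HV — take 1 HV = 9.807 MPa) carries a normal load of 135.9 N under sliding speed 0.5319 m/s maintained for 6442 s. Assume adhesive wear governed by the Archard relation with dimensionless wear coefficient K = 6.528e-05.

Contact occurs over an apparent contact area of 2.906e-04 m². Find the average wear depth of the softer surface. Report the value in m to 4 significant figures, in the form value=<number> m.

value=2.569e-04 m

The computation keeps exact precision. The intermediates are printed rounded; a lone final rounding, at four significant figures.
Convert: Distance L = v·t = 0.5319 m/s × 6442 s = 3426 m.
Convert: Hardness H = 41.52 HV × 9.807 MPa/HV = 407.2 MPa = 4.072e+08 Pa.
Working in SI base units: W = 135.9 N, H = 4.072e+08 Pa, K = 6.528e-05.
Archard relation: V = K·W·L/H = 6.528e-05 · 135.9 · 3426 / 4.072e+08 = 7.465e-08 m³.
Wear depth h = V/A = 7.465e-08 / 2.906e-04 = 2.569e-04 m.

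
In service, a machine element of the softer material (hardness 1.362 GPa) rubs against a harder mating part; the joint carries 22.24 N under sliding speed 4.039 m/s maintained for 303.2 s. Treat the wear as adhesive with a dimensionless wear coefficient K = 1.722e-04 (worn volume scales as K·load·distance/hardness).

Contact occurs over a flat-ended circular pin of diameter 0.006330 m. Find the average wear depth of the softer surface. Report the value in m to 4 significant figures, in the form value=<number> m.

All arithmetic carries full float precision. Intermediate values appear rounded; rounded just once: 4 significant figures.
Convert: The distance L = v·t = 4.039 m/s × 303.2 s = 1225 m.
Convert: Hardness H = 1.362 GPa = 1.362e+09 Pa.
Convert: Contact area A = π·d²/4 = π·(0.006330 m)²/4 = 3.147e-05 m².
Expressed in SI base units: W = 22.24 N, H = 1.362e+09 Pa, K = 1.722e-04.
Apply Archard: V = K·W·L/H = 1.722e-04 · 22.24 · 1225 / 1.362e+09 = 3.443e-09 m³.
Mean depth h = V/A = 3.443e-09 / 3.147e-05 = 1.094e-04 m.

value=1.094e-04 m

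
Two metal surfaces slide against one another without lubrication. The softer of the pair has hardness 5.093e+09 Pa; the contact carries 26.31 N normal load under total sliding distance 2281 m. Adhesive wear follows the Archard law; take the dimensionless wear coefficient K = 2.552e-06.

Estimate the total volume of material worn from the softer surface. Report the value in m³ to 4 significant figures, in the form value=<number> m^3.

Quoted intermediates are rounded; each operation carries full precision, and rounded just once to 4 significant figures.
As SI base values: W = 26.31 N, H = 5.093e+09 Pa, K = 2.552e-06.
Worn volume V = K·W·L/H = 2.552e-06 · 26.31 · 2281 / 5.093e+09 = 3.007e-11 m³.

value=3.007e-11 m^3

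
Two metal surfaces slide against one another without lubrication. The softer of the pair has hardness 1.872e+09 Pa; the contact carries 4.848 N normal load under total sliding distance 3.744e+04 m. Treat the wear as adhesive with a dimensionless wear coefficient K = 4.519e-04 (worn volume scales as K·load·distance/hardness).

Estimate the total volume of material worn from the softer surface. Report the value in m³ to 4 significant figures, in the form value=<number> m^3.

value=4.382e-08 m^3

Shown intermediates are rounded; the computation holds full float precision, and one final rounding to four significant figures.
Restated in SI base units: W = 4.848 N, H = 1.872e+09 Pa, K = 4.519e-04.
The Archard volume V = K·W·L/H = 4.519e-04 · 4.848 · 3.744e+04 / 1.872e+09 = 4.382e-08 m³.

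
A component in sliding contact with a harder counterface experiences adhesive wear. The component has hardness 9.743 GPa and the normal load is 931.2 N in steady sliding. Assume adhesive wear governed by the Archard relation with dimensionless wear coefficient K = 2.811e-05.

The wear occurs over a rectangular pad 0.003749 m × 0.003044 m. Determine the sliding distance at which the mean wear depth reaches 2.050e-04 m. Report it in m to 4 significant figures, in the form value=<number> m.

value=870.8 m

The algebra keeps full float precision; intermediates are printed rounded, and a single final rounding, at 4 significant digits.
Convert: Hardness H = 9.743 GPa = 9.743e+09 Pa.
Convert: Contact area A = 0.003749 m × 0.003044 m = 1.141e-05 m².
Restated in SI base units: W = 931.2 N, H = 9.743e+09 Pa, K = 2.811e-05.
Allowed volume V_lim = h_lim·A = 2.050e-04 · 1.141e-05 = 2.339e-09 m³.
Life L = V_lim·H/(K·W) = 2.339e-09 · 9.743e+09 / (2.811e-05 · 931.2) = 870.8 m.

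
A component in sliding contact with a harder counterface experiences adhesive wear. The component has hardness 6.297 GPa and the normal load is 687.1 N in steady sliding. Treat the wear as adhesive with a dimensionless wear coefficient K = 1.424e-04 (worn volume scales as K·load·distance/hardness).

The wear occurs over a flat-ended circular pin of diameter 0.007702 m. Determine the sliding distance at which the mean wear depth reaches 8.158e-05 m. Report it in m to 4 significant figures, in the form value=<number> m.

value=244.6 m

All working math holds full precision; the intermediates are printed rounded. Rounded just once: four significant figures.
Hardness H = 6.297 GPa = 6.297e+09 Pa.
Contact area A = π·d²/4 = π·(0.007702 m)²/4 = 4.659e-05 m².
Collected in SI base units: W = 687.1 N, H = 6.297e+09 Pa, K = 1.424e-04.
Wearable volume V_lim = h_lim·A = 8.158e-05 · 4.659e-05 = 3.801e-09 m³.
Life L = V_lim·H/(K·W) = 3.801e-09 · 6.297e+09 / (1.424e-04 · 687.1) = 244.6 m.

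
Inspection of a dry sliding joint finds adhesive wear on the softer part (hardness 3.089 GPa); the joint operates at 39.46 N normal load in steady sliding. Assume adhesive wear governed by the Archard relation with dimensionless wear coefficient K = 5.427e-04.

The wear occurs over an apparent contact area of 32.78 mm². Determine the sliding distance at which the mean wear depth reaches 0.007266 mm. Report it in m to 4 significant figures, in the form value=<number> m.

value=34.36 m

Each operation keeps exact precision; intermediate values are shown rounded — rounded just once to four significant figures.
Hardness H = 3.089 GPa = 3.089e+09 Pa.
Contact area A = 32.78 mm² = 3.278e-05 m².
Depth limit h_lim = 0.007266 mm = 7.266e-06 m.
In SI base units, W = 39.46 N, H = 3.089e+09 Pa, K = 5.427e-04.
Wearable volume V_lim = h_lim·A = 7.266e-06 · 3.278e-05 = 2.382e-10 m³.
Sliding life L = V_lim·H/(K·W) = 2.382e-10 · 3.089e+09 / (5.427e-04 · 39.46) = 34.36 m.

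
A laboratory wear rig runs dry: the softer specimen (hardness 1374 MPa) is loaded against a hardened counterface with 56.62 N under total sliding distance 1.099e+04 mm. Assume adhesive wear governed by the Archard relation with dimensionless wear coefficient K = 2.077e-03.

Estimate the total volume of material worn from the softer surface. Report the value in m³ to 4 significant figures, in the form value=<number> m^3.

The algebra carries exact precision, and the intermediates are printed rounded; a lone final rounding: 4 significant digits.
Convert: Distance L = 1.099e+04 mm = 10.99 m.
Convert: Hardness H = 1374 MPa = 1.374e+09 Pa.
SI base units throughout: W = 56.62 N, H = 1.374e+09 Pa, K = 2.077e-03.
Worn volume V = K·W·L/H = 2.077e-03 · 56.62 · 10.99 / 1.374e+09 = 9.406e-10 m³.

value=9.406e-10 m^3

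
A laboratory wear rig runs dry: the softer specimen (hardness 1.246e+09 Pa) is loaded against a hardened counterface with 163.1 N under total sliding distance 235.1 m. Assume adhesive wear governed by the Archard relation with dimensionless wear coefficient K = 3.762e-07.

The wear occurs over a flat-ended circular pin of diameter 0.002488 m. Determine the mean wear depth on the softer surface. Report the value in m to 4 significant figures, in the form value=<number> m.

All working math holds full precision — the intermediates are printed rounded; one last rounding: 4 significant digits.
Contact area A = π·d²/4 = π·(0.002488 m)²/4 = 4.862e-06 m².
SI base units throughout: W = 163.1 N, H = 1.246e+09 Pa, K = 3.762e-07.
Archard relation: V = K·W·L/H = 3.762e-07 · 163.1 · 235.1 / 1.246e+09 = 1.158e-11 m³.
Wear depth h = V/A = 1.158e-11 / 4.862e-06 = 2.381e-06 m.

value=2.381e-06 m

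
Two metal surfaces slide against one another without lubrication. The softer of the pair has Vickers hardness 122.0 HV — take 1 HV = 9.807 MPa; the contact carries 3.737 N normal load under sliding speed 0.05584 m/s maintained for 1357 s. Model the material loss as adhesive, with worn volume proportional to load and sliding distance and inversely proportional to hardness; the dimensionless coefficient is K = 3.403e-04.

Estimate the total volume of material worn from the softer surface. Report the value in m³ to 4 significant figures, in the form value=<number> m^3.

The computation keeps exact precision; intermediates are printed rounded. Rounded just once to four significant figures.
Convert: The distance L = v·t = 0.05584 m/s × 1357 s = 75.77 m.
Convert: Hardness H = 122.0 HV × 9.807 MPa/HV = 1196 MPa = 1.196e+09 Pa.
As SI base values: W = 3.737 N, H = 1.196e+09 Pa, K = 3.403e-04.
Volume removed: V = K·W·L/H = 3.403e-04 · 3.737 · 75.77 / 1.196e+09 = 8.054e-11 m³.

value=8.054e-11 m^3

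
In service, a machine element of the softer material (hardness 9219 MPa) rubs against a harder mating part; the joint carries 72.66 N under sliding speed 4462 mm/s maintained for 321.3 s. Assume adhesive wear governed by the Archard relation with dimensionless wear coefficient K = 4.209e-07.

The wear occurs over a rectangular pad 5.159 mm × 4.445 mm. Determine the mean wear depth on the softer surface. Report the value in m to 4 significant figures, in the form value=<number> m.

Intermediates are printed rounded. All working math keeps full precision. Rounded just once, at four significant figures.
Convert: Sliding speed v = 4462 mm/s = 4.462 m/s. Distance L = v·t = 4.462 m/s × 321.3 s = 1434 m.
Convert: Hardness H = 9219 MPa = 9.219e+09 Pa.
Convert: Pad sides 5.159 mm × 4.445 mm = 0.005159 m × 0.004445 m. Contact area A = 0.005159 m × 0.004445 m = 2.293e-05 m².
Working in SI base units: W = 72.66 N, H = 9.219e+09 Pa, K = 4.209e-07.
Apply Archard: V = K·W·L/H = 4.209e-07 · 72.66 · 1434 / 9.219e+09 = 4.756e-12 m³.
Depth h = V/A = 4.756e-12 / 2.293e-05 = 2.074e-07 m.

value=2.074e-07 m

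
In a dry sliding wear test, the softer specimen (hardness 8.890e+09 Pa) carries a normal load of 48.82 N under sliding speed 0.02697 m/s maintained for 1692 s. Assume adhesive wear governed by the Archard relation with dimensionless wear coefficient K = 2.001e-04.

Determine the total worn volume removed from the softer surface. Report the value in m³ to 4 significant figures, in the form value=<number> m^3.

value=5.014e-11 m^3

The algebra holds exact precision, and intermediates appear rounded — a single final rounding: 4 significant digits.
The distance L = v·t = 0.02697 m/s × 1692 s = 45.63 m.
In SI base units: W = 48.82 N, H = 8.890e+09 Pa, K = 2.001e-04.
Volume removed: V = K·W·L/H = 2.001e-04 · 48.82 · 45.63 / 8.890e+09 = 5.014e-11 m³.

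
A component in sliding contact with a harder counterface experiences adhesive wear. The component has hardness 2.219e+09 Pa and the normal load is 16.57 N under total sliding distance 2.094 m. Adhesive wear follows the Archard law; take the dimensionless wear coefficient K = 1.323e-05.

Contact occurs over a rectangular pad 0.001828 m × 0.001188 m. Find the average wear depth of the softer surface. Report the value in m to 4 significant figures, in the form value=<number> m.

value=9.526e-08 m

All arithmetic runs at full precision; shown intermediates are rounded, and one last rounding: four significant figures.
Contact area A = 0.001828 m × 0.001188 m = 2.172e-06 m².
Expressed in SI base units: W = 16.57 N, H = 2.219e+09 Pa, K = 1.323e-05.
Archard relation: V = K·W·L/H = 1.323e-05 · 16.57 · 2.094 / 2.219e+09 = 2.069e-13 m³.
Wear depth h = V/A = 2.069e-13 / 2.172e-06 = 9.526e-08 m.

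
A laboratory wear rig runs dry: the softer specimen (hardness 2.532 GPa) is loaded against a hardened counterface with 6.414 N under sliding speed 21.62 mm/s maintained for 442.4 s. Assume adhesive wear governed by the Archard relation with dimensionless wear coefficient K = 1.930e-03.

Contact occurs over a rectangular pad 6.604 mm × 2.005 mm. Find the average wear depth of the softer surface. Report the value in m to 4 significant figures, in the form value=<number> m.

value=3.532e-06 m

All arithmetic carries full float precision; printed values are rounded, and a lone final rounding to four significant digits.
Sliding speed v = 21.62 mm/s = 0.02162 m/s. Sliding distance L = v·t = 0.02162 m/s × 442.4 s = 9.565 m.
Hardness H = 2.532 GPa = 2.532e+09 Pa.
Pad sides 6.604 mm × 2.005 mm = 0.006604 m × 0.002005 m. Contact area A = 0.006604 m × 0.002005 m = 1.324e-05 m².
Collected in SI base units: W = 6.414 N, H = 2.532e+09 Pa, K = 1.930e-03.
Volume removed: V = K·W·L/H = 1.930e-03 · 6.414 · 9.565 / 2.532e+09 = 4.676e-11 m³.
Depth h = V/A = 4.676e-11 / 1.324e-05 = 3.532e-06 m.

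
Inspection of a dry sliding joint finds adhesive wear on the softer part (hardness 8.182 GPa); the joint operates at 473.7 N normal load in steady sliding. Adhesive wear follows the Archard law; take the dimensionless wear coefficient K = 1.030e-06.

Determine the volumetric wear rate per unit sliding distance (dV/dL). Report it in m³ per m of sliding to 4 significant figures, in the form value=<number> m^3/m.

value=5.963e-14 m^3/m

The computation maintains full float precision. Intermediates appear rounded — one last rounding, at four significant figures.
Convert: Hardness H = 8.182 GPa = 8.182e+09 Pa.
SI base units throughout: W = 473.7 N, H = 8.182e+09 Pa, K = 1.030e-06.
Rate of wear dV/dL = K·W/H, so: 1.030e-06 · 473.7 / 8.182e+09 = 5.963e-14 m³/m.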